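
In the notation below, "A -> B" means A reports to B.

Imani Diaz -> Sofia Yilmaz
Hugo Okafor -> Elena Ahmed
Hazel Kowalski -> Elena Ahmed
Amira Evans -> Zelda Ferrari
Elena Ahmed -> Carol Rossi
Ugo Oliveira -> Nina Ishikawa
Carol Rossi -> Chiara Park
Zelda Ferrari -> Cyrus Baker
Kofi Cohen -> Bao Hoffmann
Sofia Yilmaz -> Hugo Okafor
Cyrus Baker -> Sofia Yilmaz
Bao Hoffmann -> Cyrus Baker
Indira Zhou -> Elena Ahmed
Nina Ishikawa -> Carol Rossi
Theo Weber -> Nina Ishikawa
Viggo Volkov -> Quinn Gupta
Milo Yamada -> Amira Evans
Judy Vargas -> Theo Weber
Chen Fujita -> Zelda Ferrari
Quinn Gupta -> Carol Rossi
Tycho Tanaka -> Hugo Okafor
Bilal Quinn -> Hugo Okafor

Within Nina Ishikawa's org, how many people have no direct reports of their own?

2

The people in Nina Ishikawa's organization with no one reporting to them are Judy Vargas, Ugo Oliveira. That is 2.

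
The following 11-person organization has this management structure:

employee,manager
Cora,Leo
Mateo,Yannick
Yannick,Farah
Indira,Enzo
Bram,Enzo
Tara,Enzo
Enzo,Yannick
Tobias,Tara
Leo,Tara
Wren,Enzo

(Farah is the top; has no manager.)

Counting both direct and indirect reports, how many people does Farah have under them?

Farah directly manages Yannick. Under Yannick: Mateo, Enzo, Bram, Indira, Tara, Tobias, Leo, Cora, Wren (9). That's 10 in total.

10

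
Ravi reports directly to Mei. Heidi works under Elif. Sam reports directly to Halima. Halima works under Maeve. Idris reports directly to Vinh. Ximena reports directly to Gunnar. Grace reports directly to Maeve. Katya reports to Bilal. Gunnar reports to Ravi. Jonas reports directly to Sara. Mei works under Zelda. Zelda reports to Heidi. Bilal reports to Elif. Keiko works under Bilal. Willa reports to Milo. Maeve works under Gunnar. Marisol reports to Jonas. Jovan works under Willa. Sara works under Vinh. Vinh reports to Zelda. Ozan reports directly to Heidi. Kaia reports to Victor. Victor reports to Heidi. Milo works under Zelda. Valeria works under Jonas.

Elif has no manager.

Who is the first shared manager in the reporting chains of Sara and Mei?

Sara's chain of managers is Vinh, Zelda, Heidi, Elif. Mei's chain of managers is Zelda, Heidi, Elif. The first manager that appears in both chains is Zelda.

Zelda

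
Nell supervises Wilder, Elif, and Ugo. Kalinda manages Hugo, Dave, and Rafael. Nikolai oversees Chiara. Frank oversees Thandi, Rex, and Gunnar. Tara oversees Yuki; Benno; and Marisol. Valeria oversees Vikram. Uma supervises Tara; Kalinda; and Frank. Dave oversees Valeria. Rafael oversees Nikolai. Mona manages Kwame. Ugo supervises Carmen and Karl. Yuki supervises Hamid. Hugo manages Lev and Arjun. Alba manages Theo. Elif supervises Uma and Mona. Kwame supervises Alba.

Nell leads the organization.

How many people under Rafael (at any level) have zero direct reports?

The only person in Rafael's organization with no one reporting to them is Chiara. That is 1.

1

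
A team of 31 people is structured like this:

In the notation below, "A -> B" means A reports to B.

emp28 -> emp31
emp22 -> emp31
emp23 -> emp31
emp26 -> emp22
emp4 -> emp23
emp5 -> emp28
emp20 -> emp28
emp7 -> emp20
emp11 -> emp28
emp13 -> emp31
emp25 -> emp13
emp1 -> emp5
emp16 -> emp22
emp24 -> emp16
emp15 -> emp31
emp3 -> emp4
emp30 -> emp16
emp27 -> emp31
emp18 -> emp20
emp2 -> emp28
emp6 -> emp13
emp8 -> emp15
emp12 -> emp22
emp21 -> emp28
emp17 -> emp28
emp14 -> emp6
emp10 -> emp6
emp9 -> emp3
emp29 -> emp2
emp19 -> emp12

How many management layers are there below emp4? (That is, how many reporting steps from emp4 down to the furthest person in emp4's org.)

The longest chain under emp4 runs emp4 → emp3 → emp9, which is 2 levels below emp4.

2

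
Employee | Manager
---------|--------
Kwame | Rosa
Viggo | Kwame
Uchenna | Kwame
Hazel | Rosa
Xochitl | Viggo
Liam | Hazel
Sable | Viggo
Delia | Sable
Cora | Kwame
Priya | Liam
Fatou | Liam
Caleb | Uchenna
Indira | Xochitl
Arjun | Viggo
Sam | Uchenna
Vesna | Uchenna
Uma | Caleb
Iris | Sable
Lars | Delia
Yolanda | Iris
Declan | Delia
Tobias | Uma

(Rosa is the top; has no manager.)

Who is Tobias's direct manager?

Tobias reports directly to Uma.

Uma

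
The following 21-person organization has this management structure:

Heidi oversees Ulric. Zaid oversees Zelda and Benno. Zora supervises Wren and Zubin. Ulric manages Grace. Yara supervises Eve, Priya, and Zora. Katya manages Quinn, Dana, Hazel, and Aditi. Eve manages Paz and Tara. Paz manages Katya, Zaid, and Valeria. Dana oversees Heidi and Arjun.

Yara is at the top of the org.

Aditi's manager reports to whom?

Aditi reports to Katya, and Katya reports to Paz. So Aditi's skip-level manager is Paz.

Paz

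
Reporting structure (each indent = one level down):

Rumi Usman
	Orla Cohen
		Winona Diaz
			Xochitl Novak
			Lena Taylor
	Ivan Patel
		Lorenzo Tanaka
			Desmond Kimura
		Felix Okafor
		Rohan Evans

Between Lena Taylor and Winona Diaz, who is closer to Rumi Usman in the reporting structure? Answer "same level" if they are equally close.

Lena Taylor is 3 levels below Rumi Usman; Winona Diaz is 2. Winona Diaz is higher.

Winona Diaz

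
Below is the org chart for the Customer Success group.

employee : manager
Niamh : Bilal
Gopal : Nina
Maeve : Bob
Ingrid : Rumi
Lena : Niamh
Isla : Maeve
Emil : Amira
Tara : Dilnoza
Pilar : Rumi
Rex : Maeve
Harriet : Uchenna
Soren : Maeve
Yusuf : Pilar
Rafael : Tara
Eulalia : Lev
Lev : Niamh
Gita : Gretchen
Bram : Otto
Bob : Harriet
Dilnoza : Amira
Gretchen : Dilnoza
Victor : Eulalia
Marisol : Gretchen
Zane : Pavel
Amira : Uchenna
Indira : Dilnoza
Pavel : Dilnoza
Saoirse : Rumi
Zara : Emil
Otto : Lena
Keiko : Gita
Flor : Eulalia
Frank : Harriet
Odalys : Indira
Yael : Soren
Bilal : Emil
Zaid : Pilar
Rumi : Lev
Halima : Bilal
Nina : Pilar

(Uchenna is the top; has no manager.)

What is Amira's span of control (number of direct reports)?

Amira directly manages Emil, Dilnoza. That is 2 direct reports.

2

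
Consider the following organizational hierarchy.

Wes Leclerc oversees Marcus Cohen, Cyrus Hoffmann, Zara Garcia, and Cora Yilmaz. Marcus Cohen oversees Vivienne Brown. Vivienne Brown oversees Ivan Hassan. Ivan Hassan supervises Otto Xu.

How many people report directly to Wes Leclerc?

4

Wes Leclerc directly manages Marcus Cohen, Cyrus Hoffmann, Zara Garcia, Cora Yilmaz. That is 4 direct reports.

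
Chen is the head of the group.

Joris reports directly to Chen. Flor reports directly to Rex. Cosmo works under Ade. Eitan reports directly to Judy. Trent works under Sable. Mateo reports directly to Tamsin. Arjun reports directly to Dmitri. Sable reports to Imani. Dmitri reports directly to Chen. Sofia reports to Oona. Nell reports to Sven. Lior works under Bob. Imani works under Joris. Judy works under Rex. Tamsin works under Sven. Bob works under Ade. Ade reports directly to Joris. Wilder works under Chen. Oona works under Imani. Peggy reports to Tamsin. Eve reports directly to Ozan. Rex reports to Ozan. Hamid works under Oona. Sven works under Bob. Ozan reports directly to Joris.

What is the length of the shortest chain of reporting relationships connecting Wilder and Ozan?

Wilder is 1 level below Chen, and Ozan is 2 levels below Chen (their lowest common manager). The shortest path runs up from Wilder to Chen and back down to Ozan: 1 + 2 = 3 links.

3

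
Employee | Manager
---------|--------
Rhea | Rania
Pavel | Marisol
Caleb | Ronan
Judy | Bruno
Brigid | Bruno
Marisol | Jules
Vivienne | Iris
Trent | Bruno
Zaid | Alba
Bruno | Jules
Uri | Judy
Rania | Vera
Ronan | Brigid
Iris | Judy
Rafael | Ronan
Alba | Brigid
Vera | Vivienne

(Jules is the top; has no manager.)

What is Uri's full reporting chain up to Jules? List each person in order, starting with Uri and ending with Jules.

Uri -> Judy -> Bruno -> Jules

Uri reports to Judy. Judy reports to Bruno. Bruno reports to Jules. Jules is at the top.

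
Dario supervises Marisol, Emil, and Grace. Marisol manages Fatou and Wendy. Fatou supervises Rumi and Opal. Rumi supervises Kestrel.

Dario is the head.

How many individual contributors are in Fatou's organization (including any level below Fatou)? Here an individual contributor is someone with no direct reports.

2

The people in Fatou's organization with no one reporting to them are Opal, Kestrel. That is 2.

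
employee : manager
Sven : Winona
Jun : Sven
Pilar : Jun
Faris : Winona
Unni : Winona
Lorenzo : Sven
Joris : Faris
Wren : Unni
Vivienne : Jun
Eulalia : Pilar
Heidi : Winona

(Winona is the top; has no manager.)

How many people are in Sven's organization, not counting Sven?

Sven directly manages Jun, Lorenzo. Under Jun: Vivienne, Pilar, Eulalia (3). Lorenzo has no reports. So Sven's organization is 2 direct reports plus everyone under them: 4 + 1 = 5.

5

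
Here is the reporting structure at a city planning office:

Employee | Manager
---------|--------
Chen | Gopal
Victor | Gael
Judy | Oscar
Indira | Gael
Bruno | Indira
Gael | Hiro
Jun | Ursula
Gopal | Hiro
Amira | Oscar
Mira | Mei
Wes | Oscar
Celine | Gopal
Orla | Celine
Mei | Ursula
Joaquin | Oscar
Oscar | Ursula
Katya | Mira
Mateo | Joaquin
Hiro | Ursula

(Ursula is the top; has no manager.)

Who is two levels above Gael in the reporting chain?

Gael reports to Hiro, and Hiro reports to Ursula. So Gael's skip-level manager is Ursula.

Ursula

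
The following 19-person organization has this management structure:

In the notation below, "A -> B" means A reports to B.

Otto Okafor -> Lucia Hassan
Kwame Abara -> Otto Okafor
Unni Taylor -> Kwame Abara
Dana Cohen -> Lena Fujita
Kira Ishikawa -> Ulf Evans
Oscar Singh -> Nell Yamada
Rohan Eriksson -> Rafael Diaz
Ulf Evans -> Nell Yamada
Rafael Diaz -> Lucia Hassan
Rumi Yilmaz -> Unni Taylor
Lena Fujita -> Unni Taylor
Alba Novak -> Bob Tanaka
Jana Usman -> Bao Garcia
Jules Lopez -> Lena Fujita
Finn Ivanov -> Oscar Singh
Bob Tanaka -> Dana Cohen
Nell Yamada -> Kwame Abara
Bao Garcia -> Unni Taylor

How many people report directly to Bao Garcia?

Bao Garcia directly manages Jana Usman. That is 1 direct report.

1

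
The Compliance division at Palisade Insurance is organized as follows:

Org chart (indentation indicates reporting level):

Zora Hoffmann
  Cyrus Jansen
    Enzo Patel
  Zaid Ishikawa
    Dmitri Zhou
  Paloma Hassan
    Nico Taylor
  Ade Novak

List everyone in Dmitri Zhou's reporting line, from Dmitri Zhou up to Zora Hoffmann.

Dmitri Zhou reports to Zaid Ishikawa. Zaid Ishikawa reports to Zora Hoffmann. Zora Hoffmann is at the top.

Dmitri Zhou -> Zaid Ishikawa -> Zora Hoffmann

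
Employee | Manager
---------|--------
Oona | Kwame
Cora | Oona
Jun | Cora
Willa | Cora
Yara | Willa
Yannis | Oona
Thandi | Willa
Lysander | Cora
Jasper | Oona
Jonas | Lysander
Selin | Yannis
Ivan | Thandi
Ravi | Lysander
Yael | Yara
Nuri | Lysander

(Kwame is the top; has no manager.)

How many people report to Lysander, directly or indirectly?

3

Lysander directly manages Jonas, Ravi, Nuri. Jonas has no reports. Ravi has no reports. Nuri has no reports. So Lysander's organization is 3 direct reports plus everyone under them: 1 + 1 + 1 = 3.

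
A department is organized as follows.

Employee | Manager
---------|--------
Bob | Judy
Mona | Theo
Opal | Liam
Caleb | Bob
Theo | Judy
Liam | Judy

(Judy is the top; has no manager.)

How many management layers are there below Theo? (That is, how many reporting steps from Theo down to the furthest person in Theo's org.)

1

The longest chain under Theo runs Theo → Mona, which is 1 level below Theo.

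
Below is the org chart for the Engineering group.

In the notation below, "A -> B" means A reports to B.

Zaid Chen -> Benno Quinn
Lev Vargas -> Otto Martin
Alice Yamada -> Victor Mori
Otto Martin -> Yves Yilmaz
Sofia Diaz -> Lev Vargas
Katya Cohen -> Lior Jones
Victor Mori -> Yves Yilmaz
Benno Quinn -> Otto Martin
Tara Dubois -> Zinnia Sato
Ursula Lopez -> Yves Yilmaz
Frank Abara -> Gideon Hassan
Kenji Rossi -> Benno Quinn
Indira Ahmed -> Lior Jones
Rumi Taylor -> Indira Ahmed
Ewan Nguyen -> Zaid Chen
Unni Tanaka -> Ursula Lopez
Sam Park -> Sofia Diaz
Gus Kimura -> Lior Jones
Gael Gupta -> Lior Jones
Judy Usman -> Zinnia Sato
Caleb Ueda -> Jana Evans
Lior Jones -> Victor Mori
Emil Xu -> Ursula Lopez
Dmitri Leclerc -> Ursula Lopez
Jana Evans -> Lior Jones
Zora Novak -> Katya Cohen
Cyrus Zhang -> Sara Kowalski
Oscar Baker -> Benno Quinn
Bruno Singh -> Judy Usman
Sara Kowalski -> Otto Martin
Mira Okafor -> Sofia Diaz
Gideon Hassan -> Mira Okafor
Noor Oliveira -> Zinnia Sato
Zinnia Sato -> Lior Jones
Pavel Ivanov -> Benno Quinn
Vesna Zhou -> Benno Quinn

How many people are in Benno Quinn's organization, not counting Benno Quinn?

6

Benno Quinn directly manages Pavel Ivanov, Zaid Chen, Vesna Zhou, Kenji Rossi, Oscar Baker. Pavel Ivanov has no reports. Under Zaid Chen: Ewan Nguyen (1). Vesna Zhou has no reports. Kenji Rossi has no reports. Oscar Baker has no reports. So Benno Quinn's organization is 5 direct reports plus everyone under them: 1 + 2 + 1 + 1 + 1 = 6.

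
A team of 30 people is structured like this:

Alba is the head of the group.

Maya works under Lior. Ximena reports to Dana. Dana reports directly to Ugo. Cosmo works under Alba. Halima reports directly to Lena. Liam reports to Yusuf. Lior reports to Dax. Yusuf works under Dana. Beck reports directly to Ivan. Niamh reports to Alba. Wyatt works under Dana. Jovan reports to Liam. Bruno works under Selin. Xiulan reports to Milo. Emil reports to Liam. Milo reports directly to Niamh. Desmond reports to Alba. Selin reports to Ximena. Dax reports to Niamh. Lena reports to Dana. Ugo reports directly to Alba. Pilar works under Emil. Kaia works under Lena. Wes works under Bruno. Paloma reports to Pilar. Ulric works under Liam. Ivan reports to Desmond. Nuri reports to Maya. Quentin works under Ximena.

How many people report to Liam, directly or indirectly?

Liam directly manages Ulric, Emil, Jovan. Ulric has no reports. Under Emil: Pilar, Paloma (2). Jovan has no reports. So Liam's organization is 3 direct reports plus everyone under them: 1 + 3 + 1 = 5.

5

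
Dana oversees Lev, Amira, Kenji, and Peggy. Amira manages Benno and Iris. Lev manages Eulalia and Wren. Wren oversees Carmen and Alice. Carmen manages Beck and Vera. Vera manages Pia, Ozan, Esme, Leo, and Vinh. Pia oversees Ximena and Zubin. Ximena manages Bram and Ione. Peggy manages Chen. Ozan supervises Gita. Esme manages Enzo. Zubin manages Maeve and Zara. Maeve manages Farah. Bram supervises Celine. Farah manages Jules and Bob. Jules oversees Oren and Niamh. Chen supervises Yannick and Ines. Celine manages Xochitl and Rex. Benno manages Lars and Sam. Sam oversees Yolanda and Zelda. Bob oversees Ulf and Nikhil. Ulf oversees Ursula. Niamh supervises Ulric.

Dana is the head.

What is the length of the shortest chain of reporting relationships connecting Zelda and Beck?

Zelda is 4 levels below Dana, and Beck is 4 levels below Dana (their lowest common manager). The shortest path runs up from Zelda to Dana and back down to Beck: 4 + 4 = 8 links.

8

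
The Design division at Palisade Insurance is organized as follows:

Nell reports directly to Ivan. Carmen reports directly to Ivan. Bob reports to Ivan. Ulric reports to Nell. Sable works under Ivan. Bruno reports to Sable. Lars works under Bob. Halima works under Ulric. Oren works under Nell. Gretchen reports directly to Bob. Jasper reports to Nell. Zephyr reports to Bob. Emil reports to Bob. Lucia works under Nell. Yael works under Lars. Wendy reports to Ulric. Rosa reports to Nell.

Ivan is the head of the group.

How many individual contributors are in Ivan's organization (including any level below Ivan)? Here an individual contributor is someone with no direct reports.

The people in Ivan's organization with no one reporting to them are Bruno, Emil, Zephyr, Gretchen, Yael, Carmen, Rosa, Lucia, Jasper, Oren, Wendy, Halima. That is 12.

12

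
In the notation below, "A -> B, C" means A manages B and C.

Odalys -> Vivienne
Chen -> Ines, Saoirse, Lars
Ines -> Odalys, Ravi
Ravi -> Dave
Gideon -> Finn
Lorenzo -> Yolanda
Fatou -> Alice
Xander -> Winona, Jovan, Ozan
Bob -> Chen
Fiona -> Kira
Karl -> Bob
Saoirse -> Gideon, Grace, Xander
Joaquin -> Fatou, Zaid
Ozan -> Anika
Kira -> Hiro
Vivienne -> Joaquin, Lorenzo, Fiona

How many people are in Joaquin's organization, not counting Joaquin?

3

Joaquin directly manages Fatou, Zaid. Under Fatou: Alice (1). Zaid has no reports. So Joaquin's organization is 2 direct reports plus everyone under them: 2 + 1 = 3.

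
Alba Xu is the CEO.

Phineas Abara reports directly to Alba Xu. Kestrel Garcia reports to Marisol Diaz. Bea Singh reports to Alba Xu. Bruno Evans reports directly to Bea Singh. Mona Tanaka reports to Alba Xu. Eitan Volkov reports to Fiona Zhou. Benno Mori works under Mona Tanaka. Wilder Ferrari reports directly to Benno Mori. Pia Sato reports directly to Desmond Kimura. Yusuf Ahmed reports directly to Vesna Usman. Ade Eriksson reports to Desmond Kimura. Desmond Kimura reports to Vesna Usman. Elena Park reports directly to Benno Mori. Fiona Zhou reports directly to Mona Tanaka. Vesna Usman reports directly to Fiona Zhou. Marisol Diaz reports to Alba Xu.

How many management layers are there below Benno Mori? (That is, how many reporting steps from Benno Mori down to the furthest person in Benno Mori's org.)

1

The longest chain under Benno Mori runs Benno Mori → Elena Park, which is 1 level below Benno Mori.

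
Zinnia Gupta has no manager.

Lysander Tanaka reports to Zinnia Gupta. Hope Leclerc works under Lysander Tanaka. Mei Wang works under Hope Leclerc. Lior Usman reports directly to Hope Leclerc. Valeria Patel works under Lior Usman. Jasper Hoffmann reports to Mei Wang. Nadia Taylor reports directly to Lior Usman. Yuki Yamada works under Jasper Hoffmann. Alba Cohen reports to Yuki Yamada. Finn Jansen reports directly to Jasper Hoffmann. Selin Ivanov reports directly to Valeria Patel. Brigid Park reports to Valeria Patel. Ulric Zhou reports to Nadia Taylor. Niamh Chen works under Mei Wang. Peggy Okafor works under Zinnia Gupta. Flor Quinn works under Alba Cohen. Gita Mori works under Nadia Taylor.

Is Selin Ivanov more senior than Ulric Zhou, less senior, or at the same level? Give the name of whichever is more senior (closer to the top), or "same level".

Both Selin Ivanov and Ulric Zhou are 5 levels below Zinnia Gupta.

same level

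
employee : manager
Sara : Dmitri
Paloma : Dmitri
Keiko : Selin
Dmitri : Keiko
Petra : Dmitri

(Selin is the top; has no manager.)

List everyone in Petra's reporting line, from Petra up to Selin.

Petra -> Dmitri -> Keiko -> Selin

Petra reports to Dmitri. Dmitri reports to Keiko. Keiko reports to Selin. Selin is at the top.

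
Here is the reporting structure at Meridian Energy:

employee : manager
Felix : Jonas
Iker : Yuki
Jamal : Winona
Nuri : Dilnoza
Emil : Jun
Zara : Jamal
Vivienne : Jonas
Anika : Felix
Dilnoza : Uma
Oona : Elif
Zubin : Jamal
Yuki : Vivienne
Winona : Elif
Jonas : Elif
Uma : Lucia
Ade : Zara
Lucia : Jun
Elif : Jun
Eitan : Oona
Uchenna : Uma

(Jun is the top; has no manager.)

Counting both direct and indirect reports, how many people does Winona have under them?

Winona directly manages Jamal. Under Jamal: Zubin, Zara, Ade (3). That's 4 in total.

4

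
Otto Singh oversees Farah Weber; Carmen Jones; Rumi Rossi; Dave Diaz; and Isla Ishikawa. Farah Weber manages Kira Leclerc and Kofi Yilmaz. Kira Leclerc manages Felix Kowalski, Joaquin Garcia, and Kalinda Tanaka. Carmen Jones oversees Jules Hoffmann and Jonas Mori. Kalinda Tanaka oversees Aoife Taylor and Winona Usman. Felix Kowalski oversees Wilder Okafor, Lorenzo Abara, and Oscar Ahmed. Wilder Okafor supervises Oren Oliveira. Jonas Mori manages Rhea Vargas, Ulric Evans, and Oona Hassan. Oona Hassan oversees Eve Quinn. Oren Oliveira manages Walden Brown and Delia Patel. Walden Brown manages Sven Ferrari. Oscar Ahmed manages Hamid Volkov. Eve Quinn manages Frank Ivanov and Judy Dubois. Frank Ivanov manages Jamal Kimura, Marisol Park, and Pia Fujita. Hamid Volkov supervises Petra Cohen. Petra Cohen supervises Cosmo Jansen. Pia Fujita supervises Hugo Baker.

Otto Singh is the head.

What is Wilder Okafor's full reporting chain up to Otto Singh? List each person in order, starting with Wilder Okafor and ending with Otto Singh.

Wilder Okafor -> Felix Kowalski -> Kira Leclerc -> Farah Weber -> Otto Singh

Wilder Okafor reports to Felix Kowalski. Felix Kowalski reports to Kira Leclerc. Kira Leclerc reports to Farah Weber. Farah Weber reports to Otto Singh. Otto Singh is at the top.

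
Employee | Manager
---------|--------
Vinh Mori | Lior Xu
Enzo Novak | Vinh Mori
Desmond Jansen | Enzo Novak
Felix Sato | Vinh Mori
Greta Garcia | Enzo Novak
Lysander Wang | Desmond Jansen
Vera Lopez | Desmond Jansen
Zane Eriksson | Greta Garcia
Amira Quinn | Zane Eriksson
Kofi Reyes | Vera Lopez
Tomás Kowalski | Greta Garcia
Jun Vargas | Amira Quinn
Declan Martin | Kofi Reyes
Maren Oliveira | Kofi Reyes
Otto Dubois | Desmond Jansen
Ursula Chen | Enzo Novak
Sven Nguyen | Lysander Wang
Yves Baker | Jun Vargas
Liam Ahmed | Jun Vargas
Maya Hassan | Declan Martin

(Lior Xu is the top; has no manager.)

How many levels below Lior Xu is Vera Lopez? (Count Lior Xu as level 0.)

Chain from Vera Lopez up to Lior Xu: Vera Lopez → Desmond Jansen → Enzo Novak → Vinh Mori → Lior Xu. That is 4 steps up, so Vera Lopez is 4 levels below Lior Xu.

4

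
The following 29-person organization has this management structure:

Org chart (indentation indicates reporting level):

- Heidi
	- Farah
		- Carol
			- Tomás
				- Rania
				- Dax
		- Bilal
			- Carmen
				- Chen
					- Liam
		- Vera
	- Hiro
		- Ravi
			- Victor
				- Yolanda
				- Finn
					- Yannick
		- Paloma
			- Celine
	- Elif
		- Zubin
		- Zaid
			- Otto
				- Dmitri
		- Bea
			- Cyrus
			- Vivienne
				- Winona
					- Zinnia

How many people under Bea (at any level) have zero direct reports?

2

The people in Bea's organization with no one reporting to them are Zinnia, Cyrus. That is 2.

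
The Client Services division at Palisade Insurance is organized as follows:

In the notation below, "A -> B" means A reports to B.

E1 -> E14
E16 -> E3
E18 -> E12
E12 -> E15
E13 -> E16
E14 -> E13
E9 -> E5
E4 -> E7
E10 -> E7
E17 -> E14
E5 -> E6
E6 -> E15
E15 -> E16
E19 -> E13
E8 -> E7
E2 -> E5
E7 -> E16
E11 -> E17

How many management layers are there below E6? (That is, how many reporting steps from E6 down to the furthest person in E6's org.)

The longest chain under E6 runs E6 → E5 → E2, which is 2 levels below E6.

2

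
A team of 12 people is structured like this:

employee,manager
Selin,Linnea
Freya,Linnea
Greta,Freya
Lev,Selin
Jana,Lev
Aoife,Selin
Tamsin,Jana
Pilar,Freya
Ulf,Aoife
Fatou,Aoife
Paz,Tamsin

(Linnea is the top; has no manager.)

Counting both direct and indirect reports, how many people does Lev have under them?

Lev directly manages Jana. Under Jana: Tamsin, Paz (2). That's 3 in total.

3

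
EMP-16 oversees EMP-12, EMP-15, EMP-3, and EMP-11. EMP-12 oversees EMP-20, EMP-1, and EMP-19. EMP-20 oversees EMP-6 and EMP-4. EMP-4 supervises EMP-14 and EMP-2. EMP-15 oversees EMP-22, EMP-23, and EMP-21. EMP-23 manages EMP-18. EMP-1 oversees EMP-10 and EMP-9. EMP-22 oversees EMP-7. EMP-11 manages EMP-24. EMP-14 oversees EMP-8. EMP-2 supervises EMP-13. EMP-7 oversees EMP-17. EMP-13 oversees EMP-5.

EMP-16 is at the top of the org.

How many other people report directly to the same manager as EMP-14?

EMP-14 reports to EMP-4. EMP-4's other direct reports are EMP-2 — 1 peer.

1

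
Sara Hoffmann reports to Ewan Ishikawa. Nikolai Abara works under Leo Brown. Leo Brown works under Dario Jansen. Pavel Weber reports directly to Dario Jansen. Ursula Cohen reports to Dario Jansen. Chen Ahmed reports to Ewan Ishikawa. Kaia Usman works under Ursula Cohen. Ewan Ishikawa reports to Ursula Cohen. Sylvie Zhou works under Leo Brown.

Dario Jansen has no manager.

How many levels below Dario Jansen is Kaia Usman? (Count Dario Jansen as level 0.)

Chain from Kaia Usman up to Dario Jansen: Kaia Usman → Ursula Cohen → Dario Jansen. That is 2 steps up, so Kaia Usman is 2 levels below Dario Jansen.

2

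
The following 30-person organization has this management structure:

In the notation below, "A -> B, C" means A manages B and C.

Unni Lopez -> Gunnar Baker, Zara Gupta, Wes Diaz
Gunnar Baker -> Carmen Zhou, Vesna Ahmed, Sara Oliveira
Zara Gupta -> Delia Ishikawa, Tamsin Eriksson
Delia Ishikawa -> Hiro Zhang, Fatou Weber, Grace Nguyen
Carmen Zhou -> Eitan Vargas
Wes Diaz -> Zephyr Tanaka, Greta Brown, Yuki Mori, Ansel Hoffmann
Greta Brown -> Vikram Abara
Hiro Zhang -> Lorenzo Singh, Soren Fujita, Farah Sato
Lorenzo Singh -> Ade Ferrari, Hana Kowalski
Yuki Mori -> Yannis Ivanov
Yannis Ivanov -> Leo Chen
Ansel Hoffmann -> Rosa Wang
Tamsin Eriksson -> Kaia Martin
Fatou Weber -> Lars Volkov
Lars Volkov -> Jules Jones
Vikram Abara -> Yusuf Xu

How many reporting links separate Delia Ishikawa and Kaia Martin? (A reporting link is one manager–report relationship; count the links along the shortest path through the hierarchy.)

Delia Ishikawa is 1 level below Zara Gupta, and Kaia Martin is 2 levels below Zara Gupta (their lowest common manager). The shortest path runs up from Delia Ishikawa to Zara Gupta and back down to Kaia Martin: 1 + 2 = 3 links.

3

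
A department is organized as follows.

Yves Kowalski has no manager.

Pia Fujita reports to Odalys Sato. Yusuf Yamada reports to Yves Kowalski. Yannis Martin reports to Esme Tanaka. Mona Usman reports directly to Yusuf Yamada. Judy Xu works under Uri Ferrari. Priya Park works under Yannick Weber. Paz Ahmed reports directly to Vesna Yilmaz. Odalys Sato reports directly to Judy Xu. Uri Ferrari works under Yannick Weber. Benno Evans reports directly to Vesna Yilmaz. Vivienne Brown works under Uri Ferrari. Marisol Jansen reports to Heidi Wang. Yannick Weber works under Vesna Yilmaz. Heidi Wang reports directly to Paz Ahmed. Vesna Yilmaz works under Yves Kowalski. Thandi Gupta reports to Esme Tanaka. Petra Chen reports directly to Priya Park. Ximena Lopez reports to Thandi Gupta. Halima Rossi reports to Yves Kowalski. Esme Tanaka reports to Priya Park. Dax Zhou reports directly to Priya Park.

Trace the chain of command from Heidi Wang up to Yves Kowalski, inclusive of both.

Heidi Wang reports to Paz Ahmed. Paz Ahmed reports to Vesna Yilmaz. Vesna Yilmaz reports to Yves Kowalski. Yves Kowalski is at the top.

Heidi Wang -> Paz Ahmed -> Vesna Yilmaz -> Yves Kowalski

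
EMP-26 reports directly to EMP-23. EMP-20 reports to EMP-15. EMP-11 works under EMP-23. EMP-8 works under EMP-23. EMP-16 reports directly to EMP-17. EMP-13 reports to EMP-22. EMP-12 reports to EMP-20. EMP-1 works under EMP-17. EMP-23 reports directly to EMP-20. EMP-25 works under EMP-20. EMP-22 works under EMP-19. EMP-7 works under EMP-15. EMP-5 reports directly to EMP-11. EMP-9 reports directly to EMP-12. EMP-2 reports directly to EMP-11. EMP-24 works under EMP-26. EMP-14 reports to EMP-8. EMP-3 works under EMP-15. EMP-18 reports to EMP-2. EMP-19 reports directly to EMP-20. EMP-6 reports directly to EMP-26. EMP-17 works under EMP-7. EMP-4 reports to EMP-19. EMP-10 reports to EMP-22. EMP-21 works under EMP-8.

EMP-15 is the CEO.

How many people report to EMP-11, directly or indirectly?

EMP-11 directly manages EMP-2, EMP-5. Under EMP-2: EMP-18 (1). EMP-5 has no reports. So EMP-11's organization is 2 direct reports plus everyone under them: 2 + 1 = 3.

3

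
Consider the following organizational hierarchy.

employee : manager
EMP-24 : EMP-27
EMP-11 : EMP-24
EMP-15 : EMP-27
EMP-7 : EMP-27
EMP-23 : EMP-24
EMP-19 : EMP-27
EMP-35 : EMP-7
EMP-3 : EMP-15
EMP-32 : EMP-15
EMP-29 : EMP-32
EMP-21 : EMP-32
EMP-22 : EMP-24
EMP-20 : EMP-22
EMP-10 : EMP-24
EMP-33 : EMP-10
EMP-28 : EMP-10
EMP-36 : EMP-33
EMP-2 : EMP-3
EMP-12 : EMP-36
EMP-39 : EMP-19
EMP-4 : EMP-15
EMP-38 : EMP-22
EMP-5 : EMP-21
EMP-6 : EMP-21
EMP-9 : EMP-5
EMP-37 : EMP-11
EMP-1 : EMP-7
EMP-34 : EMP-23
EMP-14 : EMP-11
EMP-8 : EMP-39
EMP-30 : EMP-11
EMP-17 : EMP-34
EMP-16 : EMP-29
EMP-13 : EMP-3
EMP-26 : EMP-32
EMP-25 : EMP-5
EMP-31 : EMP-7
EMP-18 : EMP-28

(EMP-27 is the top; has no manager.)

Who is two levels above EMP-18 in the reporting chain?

EMP-18 reports to EMP-28, and EMP-28 reports to EMP-10. So EMP-18's skip-level manager is EMP-10.

EMP-10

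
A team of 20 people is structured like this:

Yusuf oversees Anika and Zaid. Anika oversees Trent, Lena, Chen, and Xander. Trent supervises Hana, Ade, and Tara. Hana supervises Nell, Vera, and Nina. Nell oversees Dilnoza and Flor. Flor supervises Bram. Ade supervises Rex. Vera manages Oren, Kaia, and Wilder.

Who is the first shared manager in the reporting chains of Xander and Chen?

Xander's chain of managers is Anika, Yusuf. Chen's chain of managers is Anika, Yusuf. The first manager that appears in both chains is Anika.

Anika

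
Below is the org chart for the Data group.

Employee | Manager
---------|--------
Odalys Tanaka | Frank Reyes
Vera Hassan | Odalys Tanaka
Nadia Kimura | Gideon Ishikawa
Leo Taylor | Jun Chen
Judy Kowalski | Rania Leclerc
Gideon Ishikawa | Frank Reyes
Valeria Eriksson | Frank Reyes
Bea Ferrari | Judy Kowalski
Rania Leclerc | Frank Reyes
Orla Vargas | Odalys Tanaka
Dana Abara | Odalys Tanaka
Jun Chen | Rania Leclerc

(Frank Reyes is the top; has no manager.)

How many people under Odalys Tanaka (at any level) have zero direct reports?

3

The people in Odalys Tanaka's organization with no one reporting to them are Dana Abara, Vera Hassan, Orla Vargas. That is 3.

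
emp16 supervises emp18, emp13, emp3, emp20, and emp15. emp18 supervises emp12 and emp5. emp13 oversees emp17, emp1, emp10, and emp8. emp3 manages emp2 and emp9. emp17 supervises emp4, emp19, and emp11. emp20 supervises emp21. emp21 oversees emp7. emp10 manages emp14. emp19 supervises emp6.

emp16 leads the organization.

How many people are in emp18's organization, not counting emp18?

emp18 directly manages emp12, emp5. emp12 has no reports. emp5 has no reports. So emp18's organization is 2 direct reports plus everyone under them: 1 + 1 = 2.

2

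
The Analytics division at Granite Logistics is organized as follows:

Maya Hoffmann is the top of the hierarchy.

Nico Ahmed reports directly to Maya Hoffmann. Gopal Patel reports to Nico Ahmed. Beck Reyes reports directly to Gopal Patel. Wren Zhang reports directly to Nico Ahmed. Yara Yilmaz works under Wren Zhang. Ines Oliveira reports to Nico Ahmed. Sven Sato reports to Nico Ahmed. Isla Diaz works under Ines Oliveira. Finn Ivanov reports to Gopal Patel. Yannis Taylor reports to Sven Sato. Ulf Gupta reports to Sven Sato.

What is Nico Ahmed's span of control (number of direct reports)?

Nico Ahmed directly manages Gopal Patel, Wren Zhang, Ines Oliveira, Sven Sato. That is 4 direct reports.

4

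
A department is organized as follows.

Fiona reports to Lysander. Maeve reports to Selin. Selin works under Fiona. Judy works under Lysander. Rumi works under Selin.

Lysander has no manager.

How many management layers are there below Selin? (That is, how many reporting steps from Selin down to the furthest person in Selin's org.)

1

The longest chain under Selin runs Selin → Maeve, which is 1 level below Selin.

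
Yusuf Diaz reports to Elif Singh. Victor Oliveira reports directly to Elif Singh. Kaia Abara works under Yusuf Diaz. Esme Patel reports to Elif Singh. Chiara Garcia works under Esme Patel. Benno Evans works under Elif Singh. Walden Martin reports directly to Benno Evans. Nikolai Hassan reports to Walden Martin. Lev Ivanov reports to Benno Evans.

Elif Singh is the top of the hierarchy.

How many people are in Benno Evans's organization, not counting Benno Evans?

Benno Evans directly manages Walden Martin, Lev Ivanov. Under Walden Martin: Nikolai Hassan (1). Lev Ivanov has no reports. So Benno Evans's organization is 2 direct reports plus everyone under them: 2 + 1 = 3.

3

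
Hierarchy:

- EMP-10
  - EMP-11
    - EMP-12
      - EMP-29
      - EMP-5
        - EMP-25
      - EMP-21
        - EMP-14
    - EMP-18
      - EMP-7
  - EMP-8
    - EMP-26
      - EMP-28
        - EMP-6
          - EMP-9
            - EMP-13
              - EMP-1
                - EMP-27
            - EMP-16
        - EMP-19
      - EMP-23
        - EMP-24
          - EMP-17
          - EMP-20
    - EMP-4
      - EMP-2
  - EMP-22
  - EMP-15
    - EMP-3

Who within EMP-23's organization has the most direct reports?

Direct-report counts within EMP-23's organization: EMP-23 has 1; EMP-24 has 2. The largest is 2, held by EMP-24.

EMP-24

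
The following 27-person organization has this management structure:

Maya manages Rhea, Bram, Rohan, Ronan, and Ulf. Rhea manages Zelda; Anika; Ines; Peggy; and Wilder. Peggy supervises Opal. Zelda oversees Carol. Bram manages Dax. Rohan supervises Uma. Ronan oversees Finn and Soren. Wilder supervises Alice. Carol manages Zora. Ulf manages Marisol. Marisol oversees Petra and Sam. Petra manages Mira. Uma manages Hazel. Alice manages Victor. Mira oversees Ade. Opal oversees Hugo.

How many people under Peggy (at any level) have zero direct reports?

1

The only person in Peggy's organization with no one reporting to them is Hugo. That is 1.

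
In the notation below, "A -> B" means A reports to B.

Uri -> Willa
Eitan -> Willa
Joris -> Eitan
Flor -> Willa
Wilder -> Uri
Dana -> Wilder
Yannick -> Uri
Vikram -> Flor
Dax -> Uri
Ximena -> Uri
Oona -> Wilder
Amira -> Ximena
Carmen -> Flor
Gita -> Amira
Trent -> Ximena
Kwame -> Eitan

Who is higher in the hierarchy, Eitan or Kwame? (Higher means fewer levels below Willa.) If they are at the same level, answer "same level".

Eitan is 1 level below Willa; Kwame is 2. Eitan is higher.

Eitan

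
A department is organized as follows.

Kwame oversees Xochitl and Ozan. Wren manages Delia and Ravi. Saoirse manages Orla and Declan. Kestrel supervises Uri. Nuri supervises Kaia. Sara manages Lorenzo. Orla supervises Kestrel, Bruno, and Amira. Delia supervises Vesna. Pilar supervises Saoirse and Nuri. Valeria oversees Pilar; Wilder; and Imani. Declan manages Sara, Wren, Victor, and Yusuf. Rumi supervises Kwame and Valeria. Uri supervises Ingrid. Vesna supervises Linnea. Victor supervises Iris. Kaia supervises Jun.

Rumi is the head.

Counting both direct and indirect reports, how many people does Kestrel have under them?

Kestrel directly manages Uri. Under Uri: Ingrid (1). That's 2 in total.

2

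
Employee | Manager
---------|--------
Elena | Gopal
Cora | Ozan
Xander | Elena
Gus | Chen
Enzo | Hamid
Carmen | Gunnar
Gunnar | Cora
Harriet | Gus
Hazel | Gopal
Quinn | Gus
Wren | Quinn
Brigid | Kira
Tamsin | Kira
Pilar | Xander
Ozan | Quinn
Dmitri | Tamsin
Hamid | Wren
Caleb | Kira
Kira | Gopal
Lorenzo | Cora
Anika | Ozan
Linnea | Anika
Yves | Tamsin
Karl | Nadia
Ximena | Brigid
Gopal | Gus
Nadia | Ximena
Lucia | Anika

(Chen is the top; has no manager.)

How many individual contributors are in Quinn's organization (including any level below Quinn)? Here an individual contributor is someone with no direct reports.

5

The people in Quinn's organization with no one reporting to them are Enzo, Linnea, Lucia, Carmen, Lorenzo. That is 5.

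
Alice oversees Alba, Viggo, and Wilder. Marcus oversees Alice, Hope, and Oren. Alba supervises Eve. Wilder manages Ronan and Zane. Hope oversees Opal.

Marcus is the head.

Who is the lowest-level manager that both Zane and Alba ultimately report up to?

Zane's chain of managers is Wilder, Alice, Marcus. Alba's chain of managers is Alice, Marcus. The first manager that appears in both chains is Alice.

Alice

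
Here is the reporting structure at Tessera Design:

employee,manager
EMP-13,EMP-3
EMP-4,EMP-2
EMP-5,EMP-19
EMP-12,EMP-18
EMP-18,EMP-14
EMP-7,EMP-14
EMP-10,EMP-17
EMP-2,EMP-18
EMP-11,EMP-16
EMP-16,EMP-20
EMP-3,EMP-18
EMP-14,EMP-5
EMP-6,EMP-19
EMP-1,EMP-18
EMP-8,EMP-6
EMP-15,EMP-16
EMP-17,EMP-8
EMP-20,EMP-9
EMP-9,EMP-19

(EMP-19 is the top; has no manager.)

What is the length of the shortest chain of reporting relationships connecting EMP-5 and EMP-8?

EMP-5 is 1 level below EMP-19, and EMP-8 is 2 levels below EMP-19 (their lowest common manager). The shortest path runs up from EMP-5 to EMP-19 and back down to EMP-8: 1 + 2 = 3 links.

3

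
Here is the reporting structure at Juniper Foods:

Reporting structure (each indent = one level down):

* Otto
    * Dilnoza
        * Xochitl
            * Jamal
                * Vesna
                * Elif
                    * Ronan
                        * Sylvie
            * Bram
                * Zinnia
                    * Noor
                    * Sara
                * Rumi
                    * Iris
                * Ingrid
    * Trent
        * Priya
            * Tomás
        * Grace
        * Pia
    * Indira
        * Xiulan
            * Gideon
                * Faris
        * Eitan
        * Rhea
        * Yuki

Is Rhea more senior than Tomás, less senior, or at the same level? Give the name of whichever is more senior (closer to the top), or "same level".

Rhea is 2 levels below Otto; Tomás is 3. Rhea is higher.

Rhea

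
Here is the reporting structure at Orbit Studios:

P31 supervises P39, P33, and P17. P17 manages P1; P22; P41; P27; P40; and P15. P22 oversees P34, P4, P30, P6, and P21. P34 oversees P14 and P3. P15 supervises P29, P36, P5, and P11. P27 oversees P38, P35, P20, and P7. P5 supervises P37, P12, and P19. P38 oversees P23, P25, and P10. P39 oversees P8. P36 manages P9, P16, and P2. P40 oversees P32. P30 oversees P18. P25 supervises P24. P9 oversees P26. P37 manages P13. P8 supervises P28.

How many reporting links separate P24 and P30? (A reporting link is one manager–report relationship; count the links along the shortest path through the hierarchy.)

P24 is 4 levels below P17, and P30 is 2 levels below P17 (their lowest common manager). The shortest path runs up from P24 to P17 and back down to P30: 4 + 2 = 6 links.

6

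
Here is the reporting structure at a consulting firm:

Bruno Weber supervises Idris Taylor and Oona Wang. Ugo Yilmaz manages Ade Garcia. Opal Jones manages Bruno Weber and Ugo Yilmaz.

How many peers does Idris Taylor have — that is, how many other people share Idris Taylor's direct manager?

1

Idris Taylor reports to Bruno Weber. Bruno Weber's other direct reports are Oona Wang — 1 peer.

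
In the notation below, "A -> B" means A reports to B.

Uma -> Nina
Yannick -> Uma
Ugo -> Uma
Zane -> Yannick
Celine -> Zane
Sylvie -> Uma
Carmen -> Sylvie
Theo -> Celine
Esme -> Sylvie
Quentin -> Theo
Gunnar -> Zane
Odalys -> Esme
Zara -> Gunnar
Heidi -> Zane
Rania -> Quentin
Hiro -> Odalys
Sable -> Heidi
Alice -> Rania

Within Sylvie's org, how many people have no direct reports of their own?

2

The people in Sylvie's organization with no one reporting to them are Hiro, Carmen. That is 2.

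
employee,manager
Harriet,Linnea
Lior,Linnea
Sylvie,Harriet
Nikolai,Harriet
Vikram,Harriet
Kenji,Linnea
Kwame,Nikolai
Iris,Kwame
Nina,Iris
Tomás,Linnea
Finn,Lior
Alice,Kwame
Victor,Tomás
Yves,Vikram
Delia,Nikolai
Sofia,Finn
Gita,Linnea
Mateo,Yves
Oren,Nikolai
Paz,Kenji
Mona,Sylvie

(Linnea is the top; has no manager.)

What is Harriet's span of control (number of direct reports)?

3

Harriet directly manages Sylvie, Nikolai, Vikram. That is 3 direct reports.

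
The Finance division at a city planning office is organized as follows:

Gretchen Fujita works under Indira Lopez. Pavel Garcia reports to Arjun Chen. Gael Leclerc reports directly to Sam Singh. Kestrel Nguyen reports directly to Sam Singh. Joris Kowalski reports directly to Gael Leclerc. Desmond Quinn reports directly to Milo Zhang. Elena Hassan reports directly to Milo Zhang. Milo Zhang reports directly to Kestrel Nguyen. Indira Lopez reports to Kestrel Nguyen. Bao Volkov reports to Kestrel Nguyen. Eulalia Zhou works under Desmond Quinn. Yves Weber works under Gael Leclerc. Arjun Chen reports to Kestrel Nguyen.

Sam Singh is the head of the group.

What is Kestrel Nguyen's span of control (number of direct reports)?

Kestrel Nguyen directly manages Indira Lopez, Bao Volkov, Arjun Chen, Milo Zhang. That is 4 direct reports.

4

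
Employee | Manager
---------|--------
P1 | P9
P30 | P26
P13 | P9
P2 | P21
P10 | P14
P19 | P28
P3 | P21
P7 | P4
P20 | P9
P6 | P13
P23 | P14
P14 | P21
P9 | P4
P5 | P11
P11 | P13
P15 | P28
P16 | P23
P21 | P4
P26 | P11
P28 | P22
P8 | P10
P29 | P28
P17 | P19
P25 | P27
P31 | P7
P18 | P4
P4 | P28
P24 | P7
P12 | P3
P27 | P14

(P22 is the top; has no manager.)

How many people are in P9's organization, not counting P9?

P9 directly manages P20, P1, P13. P20 has no reports. P1 has no reports. Under P13: P11, P5, P26, P30, P6 (5). So P9's organization is 3 direct reports plus everyone under them: 1 + 1 + 6 = 8.

8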